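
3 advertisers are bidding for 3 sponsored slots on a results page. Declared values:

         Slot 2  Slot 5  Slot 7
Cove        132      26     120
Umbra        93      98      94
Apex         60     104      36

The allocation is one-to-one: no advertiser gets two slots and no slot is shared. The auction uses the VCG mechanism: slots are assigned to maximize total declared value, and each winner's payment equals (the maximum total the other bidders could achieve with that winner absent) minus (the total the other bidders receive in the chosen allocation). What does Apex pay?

Apex pays $4.

Efficient allocation: Cove→Slot 2 ($132), Umbra→Slot 7 ($94), Apex→Slot 5 ($104); total welfare W = $330.
Apex receives Slot 5 at value $104, so the others get W − 104 = $226.
Without Apex: best allocation of the remaining 2 bidders over all 3 slots is Cove→Slot 2 ($132), Umbra→Slot 5 ($98), total $230.
VCG payment = (others' best without Apex) − (others' welfare with Apex) = 230 − 226 = $4.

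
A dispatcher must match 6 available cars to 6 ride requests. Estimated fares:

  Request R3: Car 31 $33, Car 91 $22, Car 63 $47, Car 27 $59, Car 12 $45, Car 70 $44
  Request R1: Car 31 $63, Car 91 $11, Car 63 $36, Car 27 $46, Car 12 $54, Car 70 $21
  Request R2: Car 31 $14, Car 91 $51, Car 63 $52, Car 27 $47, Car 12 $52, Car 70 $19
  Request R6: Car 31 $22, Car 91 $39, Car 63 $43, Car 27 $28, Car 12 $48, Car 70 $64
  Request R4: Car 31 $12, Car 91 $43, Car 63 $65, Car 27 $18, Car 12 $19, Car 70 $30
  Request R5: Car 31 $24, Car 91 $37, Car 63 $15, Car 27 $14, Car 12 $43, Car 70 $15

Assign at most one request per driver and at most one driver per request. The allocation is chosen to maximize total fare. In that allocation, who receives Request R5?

Optimal: Car 31→Request R1 ($63), Car 91→Request R2 ($51), Car 63→Request R4 ($65), Car 27→Request R3 ($59), Car 12→Request R5 ($43), Car 70→Request R6 ($64) — total 63+51+65+59+43+64 = $345.
Max-entry greedy (repeatedly take the single best remaining cell) gives $340, worse by 5.
Next-best assignment: Car 31→Request R1, Car 91→Request R5, Car 63→Request R4, Car 27→Request R3, Car 12→Request R2, Car 70→Request R6 = $340.
Car 12's own top request is Request R1 ($54), but forcing Car 12→Request R1 and reassigning the rest optimally gives only $317 — worse by 28.

Car 12 receives Request R5.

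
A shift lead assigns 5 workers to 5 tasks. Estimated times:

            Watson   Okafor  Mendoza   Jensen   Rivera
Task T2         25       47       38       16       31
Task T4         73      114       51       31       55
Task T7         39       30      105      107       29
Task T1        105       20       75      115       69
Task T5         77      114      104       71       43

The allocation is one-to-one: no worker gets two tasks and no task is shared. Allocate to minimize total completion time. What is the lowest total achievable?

This is the linear assignment problem.
Optimal: Watson→Task T7 (39 min), Okafor→Task T1 (20 min), Mendoza→Task T4 (51 min), Jensen→Task T2 (16 min), Rivera→Task T5 (43 min) — total 39+20+51+16+43 = 169 min.
Row-greedy (each worker in turn takes its cheapest remaining task) gives 196 min, worse by 27.

Minimum total: 169 min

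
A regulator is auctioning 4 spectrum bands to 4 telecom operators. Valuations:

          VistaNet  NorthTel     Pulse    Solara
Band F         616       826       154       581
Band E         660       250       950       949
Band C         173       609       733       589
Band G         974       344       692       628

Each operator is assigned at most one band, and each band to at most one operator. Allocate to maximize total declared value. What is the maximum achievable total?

Optimal: VistaNet→Band G ($974M), NorthTel→Band F ($826M), Pulse→Band C ($733M), Solara→Band E ($949M) — total 974+826+733+949 = $3482M.
Column-greedy (each band in turn goes to its best remaining operator) gives $3339M, worse by 143.
Checked against all permutations: $3482M is optimal.

Max total: $3482M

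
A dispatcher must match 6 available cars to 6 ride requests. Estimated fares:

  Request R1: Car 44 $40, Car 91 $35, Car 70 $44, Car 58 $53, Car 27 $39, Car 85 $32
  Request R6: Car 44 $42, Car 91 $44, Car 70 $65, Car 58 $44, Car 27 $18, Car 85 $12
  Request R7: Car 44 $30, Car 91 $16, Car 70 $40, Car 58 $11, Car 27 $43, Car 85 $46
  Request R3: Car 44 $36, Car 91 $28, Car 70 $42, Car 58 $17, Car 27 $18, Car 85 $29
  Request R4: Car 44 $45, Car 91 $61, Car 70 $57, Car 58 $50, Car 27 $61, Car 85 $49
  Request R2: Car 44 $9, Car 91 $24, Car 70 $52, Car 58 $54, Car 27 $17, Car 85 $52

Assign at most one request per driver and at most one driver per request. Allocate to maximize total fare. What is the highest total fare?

Maximum total: $310

This is the linear assignment problem.
Optimal: Car 44→Request R3 ($36), Car 91→Request R4 ($61), Car 70→Request R6 ($65), Car 58→Request R1 ($53), Car 27→Request R7 ($43), Car 85→Request R2 ($52) — total 36+61+65+53+43+52 = $310.
Column-greedy (each request in turn goes to its best remaining driver) gives $278, worse by 32.
Every other assignment is strictly worse.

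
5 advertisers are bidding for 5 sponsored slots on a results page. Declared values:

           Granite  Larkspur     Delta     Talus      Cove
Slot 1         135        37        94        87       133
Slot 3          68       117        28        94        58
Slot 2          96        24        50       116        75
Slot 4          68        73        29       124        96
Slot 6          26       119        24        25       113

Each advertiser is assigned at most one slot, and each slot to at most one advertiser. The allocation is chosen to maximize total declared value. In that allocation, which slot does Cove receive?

Optimal: Granite→Slot 2 ($96), Larkspur→Slot 3 ($117), Delta→Slot 1 ($94), Talus→Slot 4 ($124), Cove→Slot 6 ($113) — total 96+117+94+124+113 = $544.
Row-greedy (each advertiser in turn takes its best remaining slot) gives $486, worse by 58.
Cove's own top slot is Slot 1 ($133), but forcing Cove→Slot 1 and reassigning the rest optimally gives only $500 — worse by 44.

Cove receives Slot 6.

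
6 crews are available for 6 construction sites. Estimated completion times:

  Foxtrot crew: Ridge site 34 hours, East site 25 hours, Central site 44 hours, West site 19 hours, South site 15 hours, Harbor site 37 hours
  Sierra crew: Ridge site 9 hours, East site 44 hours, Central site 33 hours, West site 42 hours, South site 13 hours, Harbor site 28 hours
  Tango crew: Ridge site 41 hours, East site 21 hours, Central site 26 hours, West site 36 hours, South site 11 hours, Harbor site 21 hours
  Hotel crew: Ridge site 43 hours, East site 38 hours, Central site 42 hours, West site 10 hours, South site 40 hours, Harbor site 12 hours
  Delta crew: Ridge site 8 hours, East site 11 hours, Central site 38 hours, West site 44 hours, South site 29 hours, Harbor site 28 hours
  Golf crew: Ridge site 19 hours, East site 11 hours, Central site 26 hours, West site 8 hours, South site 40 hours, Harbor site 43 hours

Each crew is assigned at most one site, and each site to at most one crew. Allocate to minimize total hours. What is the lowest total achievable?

Optimal: Foxtrot crew→South site (15 hours), Sierra crew→Ridge site (9 hours), Tango crew→Central site (26 hours), Hotel crew→Harbor site (12 hours), Delta crew→East site (11 hours), Golf crew→West site (8 hours) — total 15+9+26+12+11+8 = 81 hours.
Column-greedy (each site in turn goes to its cheapest remaining crew) gives 105 hours, worse by 24.
Next-best assignment: Foxtrot crew→West site, Sierra crew→Ridge site, Tango crew→South site, Hotel crew→Harbor site, Delta crew→East site, Golf crew→Central site = 88 hours.
Checked against all permutations: 81 hours is optimal.

Min total: 81 hours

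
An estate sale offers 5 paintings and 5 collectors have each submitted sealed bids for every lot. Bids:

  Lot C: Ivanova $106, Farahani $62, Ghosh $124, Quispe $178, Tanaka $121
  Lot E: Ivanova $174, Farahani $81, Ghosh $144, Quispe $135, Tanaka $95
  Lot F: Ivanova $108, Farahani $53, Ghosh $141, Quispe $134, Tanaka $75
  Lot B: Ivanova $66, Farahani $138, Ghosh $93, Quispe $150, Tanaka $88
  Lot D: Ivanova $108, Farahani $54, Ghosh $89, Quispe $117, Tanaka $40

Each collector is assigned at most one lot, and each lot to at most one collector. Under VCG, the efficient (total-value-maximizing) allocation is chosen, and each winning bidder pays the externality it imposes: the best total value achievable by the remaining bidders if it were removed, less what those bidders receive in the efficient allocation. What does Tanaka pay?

Efficient allocation: Ivanova→Lot E ($174), Farahani→Lot B ($138), Ghosh→Lot F ($141), Quispe→Lot D ($117), Tanaka→Lot C ($121); total welfare W = $691.
Tanaka receives Lot C at value $121, so the others get W − 121 = $570.
Without Tanaka: best allocation of the remaining 4 bidders over all 5 lots is Ivanova→Lot E ($174), Farahani→Lot B ($138), Ghosh→Lot F ($141), Quispe→Lot C ($178), total $631.
VCG payment = (others' best without Tanaka) − (others' welfare with Tanaka) = 631 − 570 = $61.

Tanaka pays $61.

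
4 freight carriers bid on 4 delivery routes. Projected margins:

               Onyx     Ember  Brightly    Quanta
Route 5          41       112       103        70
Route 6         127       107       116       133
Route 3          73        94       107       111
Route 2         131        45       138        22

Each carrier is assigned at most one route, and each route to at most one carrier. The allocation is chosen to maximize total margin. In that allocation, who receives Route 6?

Onyx receives Route 6.

Optimal: Onyx→Route 6 ($127k), Ember→Route 5 ($112k), Brightly→Route 2 ($138k), Quanta→Route 3 ($111k) — total 127+112+138+111 = $488k.
Max-entry greedy (repeatedly take the single best remaining cell) gives $456k, worse by 32.
Next-best assignment: Onyx→Route 2, Ember→Route 5, Brightly→Route 3, Quanta→Route 6 = $483k.
Onyx's own top route is Route 2 ($131k), but forcing Onyx→Route 2 and reassigning the rest optimally gives only $483k — worse by 5.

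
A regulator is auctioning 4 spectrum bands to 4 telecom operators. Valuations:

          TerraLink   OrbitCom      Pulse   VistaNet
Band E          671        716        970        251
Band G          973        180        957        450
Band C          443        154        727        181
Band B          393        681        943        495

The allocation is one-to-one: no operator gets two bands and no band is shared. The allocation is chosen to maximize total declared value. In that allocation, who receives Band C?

Pulse receives Band C.

Optimal: TerraLink→Band G ($973M), OrbitCom→Band E ($716M), Pulse→Band C ($727M), VistaNet→Band B ($495M) — total 973+716+727+495 = $2911M.
Pulse's own top band is Band E ($970M), but forcing Pulse→Band E and reassigning the rest optimally gives only $2805M — worse by 106.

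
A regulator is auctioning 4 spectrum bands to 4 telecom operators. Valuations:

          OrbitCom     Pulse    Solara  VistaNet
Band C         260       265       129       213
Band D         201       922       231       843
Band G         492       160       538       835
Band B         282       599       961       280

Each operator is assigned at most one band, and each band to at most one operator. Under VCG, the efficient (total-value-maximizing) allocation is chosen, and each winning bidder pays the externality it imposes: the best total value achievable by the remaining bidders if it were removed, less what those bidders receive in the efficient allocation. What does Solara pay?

Solara pays $22M.

Efficient allocation: OrbitCom→Band C ($260M), Pulse→Band D ($922M), Solara→Band B ($961M), VistaNet→Band G ($835M); total welfare W = $2978M.
Solara receives Band B at value $961M, so the others get W − 961 = $2017M.
Without Solara: best allocation of the remaining 3 bidders over all 4 bands is OrbitCom→Band B ($282M), Pulse→Band D ($922M), VistaNet→Band G ($835M), total $2039M.
VCG payment = (others' best without Solara) − (others' welfare with Solara) = 2039 − 2017 = $22M.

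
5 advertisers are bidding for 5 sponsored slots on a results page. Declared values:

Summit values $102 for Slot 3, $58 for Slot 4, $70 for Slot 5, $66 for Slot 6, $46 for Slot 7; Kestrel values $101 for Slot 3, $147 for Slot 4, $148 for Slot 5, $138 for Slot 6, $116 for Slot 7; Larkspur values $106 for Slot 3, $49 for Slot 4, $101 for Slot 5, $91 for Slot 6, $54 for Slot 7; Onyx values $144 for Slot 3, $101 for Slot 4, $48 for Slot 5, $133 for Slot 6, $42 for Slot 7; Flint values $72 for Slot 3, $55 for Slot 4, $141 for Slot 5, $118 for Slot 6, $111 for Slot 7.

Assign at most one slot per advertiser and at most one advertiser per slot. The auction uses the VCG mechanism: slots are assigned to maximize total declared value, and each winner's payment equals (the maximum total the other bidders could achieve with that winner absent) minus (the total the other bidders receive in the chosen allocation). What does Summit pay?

Summit pays $35.

Efficient allocation: Summit→Slot 3 ($102), Kestrel→Slot 4 ($147), Larkspur→Slot 5 ($101), Onyx→Slot 6 ($133), Flint→Slot 7 ($111); total welfare W = $594.
Summit receives Slot 3 at value $102, so the others get W − 102 = $492.
Without Summit: best allocation of the remaining 4 bidders over all 5 slots is Kestrel→Slot 4 ($147), Larkspur→Slot 3 ($106), Onyx→Slot 6 ($133), Flint→Slot 5 ($141), total $527.
VCG payment = (others' best without Summit) − (others' welfare with Summit) = 527 − 492 = $35.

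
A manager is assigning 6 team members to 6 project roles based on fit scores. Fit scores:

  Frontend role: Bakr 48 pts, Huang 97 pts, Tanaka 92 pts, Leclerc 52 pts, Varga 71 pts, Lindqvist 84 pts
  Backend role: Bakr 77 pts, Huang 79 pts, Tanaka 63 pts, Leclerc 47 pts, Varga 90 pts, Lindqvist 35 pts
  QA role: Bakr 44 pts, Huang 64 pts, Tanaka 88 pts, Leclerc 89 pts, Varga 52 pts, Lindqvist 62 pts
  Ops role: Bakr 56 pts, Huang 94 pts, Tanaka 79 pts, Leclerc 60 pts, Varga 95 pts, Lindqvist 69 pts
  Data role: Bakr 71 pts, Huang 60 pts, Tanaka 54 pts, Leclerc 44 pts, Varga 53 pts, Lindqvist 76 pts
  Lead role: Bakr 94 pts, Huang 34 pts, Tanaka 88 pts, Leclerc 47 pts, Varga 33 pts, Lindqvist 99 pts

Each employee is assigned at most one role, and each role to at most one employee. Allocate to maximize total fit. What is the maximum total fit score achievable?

Maximum total: 535 pts

Optimal: Bakr→Data role (71 pts), Huang→Ops role (94 pts), Tanaka→Frontend role (92 pts), Leclerc→QA role (89 pts), Varga→Backend role (90 pts), Lindqvist→Lead role (99 pts) — total 71+94+92+89+90+99 = 535 pts.
No other one-to-one assignment exceeds 535 pts.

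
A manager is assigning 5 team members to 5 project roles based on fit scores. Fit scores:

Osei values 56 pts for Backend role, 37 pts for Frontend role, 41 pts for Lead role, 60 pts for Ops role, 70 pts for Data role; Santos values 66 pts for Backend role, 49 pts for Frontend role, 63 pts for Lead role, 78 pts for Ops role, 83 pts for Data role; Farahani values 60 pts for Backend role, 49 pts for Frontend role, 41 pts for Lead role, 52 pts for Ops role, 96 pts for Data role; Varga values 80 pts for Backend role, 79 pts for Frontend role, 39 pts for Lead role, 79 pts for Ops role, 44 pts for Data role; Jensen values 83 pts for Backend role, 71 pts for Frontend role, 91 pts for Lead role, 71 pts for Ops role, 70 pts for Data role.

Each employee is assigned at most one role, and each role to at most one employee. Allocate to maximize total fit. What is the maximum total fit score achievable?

This is a one-to-one assignment (maximum-weight bipartite matching).
Optimal: Osei→Backend role (56 pts), Santos→Ops role (78 pts), Farahani→Data role (96 pts), Varga→Frontend role (79 pts), Jensen→Lead role (91 pts) — total 56+78+96+79+91 = 400 pts.
Row-greedy (each employee in turn takes its best remaining role) gives 378 pts, worse by 22.
Next-best assignment: Osei→Ops role, Santos→Backend role, Farahani→Data role, Varga→Frontend role, Jensen→Lead role = 392 pts.
Every other assignment is strictly worse.

Maximum total: 400 pts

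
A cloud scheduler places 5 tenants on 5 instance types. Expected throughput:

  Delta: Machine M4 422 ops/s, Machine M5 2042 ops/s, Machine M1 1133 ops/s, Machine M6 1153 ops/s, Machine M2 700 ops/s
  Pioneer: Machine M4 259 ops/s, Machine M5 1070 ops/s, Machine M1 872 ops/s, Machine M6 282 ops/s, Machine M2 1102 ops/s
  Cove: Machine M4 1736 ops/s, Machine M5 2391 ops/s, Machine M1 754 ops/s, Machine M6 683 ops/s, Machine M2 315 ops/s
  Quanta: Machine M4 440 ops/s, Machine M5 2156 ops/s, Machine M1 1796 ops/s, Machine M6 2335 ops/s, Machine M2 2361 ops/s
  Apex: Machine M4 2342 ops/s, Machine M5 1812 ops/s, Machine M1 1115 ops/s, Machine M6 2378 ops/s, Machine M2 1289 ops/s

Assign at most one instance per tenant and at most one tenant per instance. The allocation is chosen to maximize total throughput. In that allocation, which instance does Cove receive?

Cove receives Machine M4.

Optimal: Delta→Machine M5 (2042 ops/s), Pioneer→Machine M1 (872 ops/s), Cove→Machine M4 (1736 ops/s), Quanta→Machine M2 (2361 ops/s), Apex→Machine M6 (2378 ops/s) — total 2042+872+1736+2361+2378 = 9389 ops/s.
Max-entry greedy (repeatedly take the single best remaining cell) gives 8522 ops/s, worse by 867.
Every other assignment is strictly worse.
Cove's own top instance is Machine M5 (2391 ops/s), but forcing Cove→Machine M5 and reassigning the rest optimally gives only 9303 ops/s — worse by 86.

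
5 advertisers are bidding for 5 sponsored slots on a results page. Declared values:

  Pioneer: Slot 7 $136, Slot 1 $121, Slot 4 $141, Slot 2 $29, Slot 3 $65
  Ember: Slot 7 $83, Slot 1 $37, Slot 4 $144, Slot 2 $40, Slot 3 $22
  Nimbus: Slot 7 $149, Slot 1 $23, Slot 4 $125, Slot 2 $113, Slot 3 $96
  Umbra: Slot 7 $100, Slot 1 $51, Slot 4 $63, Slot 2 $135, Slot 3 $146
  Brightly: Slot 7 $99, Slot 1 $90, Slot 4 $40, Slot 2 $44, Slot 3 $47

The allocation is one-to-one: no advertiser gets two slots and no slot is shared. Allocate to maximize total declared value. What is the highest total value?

Max total: $629

Optimal: Pioneer→Slot 7 ($136), Ember→Slot 4 ($144), Nimbus→Slot 2 ($113), Umbra→Slot 3 ($146), Brightly→Slot 1 ($90) — total 136+144+113+146+90 = $629.
Max-entry greedy (repeatedly take the single best remaining cell) gives $604, worse by 25.
Every other assignment is strictly worse.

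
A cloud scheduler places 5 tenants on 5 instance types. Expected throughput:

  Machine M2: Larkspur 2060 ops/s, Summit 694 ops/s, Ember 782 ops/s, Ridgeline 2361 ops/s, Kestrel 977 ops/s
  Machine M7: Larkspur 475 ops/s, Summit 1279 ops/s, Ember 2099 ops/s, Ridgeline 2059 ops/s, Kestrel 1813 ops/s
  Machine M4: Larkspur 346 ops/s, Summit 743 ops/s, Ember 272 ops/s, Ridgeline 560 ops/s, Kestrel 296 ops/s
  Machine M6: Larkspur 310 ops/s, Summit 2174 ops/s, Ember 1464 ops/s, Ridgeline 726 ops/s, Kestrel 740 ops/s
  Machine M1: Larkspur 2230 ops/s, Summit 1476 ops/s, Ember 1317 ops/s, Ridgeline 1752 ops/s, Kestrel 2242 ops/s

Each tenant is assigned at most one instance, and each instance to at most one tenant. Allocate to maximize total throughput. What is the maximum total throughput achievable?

Optimal: Larkspur→Machine M4 (346 ops/s), Summit→Machine M6 (2174 ops/s), Ember→Machine M7 (2099 ops/s), Ridgeline→Machine M2 (2361 ops/s), Kestrel→Machine M1 (2242 ops/s) — total 346+2174+2099+2361+2242 = 9222 ops/s.
Column-greedy (each instance in turn goes to its best remaining tenant) gives 8173 ops/s, worse by 1049.
Next-best assignment: Larkspur→Machine M1, Summit→Machine M6, Ember→Machine M7, Ridgeline→Machine M2, Kestrel→Machine M4 = 9160 ops/s.

Max total: 9222 ops/s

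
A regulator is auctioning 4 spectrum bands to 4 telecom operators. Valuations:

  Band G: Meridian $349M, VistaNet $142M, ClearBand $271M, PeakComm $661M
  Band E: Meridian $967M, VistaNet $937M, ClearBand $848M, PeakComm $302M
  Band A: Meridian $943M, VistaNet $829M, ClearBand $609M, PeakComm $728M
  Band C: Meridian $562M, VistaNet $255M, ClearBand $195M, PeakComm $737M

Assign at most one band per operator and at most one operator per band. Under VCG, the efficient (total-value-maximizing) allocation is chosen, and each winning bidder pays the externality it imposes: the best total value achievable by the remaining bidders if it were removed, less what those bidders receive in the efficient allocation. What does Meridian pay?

Meridian pays $76M.

Efficient allocation: Meridian→Band C ($562M), VistaNet→Band A ($829M), ClearBand→Band E ($848M), PeakComm→Band G ($661M); total welfare W = $2900M.
Meridian receives Band C at value $562M, so the others get W − 562 = $2338M.
Without Meridian: best allocation of the remaining 3 bidders over all 4 bands is VistaNet→Band A ($829M), ClearBand→Band E ($848M), PeakComm→Band C ($737M), total $2414M.
VCG payment = (others' best without Meridian) − (others' welfare with Meridian) = 2414 − 2338 = $76M.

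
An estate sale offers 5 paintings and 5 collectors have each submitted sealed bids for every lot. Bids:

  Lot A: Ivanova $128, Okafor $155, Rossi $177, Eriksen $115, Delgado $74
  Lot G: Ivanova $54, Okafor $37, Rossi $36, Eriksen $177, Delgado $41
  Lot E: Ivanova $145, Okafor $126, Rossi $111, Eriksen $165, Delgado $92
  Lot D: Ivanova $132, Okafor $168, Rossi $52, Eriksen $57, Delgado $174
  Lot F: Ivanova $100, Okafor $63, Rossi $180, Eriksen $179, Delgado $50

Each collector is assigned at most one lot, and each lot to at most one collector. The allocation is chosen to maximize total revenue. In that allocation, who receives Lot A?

Okafor receives Lot A.

Optimal: Ivanova→Lot E ($145), Okafor→Lot A ($155), Rossi→Lot F ($180), Eriksen→Lot G ($177), Delgado→Lot D ($174) — total 145+155+180+177+174 = $831.
Row-greedy (each collector in turn takes its best remaining lot) gives $744, worse by 87.
Swapping Delgado↔Okafor (Delgado→Lot A $74, Okafor→Lot D $168) loses 87.
No other one-to-one assignment exceeds $831.
Okafor's own top lot is Lot D ($168), but forcing Okafor→Lot D and reassigning the rest optimally gives only $745 — worse by 86.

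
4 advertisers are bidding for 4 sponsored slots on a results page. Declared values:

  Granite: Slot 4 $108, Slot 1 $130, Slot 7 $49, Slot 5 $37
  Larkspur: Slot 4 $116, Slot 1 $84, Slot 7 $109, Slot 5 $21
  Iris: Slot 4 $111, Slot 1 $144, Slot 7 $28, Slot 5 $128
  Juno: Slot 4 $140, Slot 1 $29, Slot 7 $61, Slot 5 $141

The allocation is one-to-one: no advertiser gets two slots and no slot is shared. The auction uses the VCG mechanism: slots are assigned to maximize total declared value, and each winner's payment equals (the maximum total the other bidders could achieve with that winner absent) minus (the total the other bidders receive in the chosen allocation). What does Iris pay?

Efficient allocation: Granite→Slot 1 ($130), Larkspur→Slot 7 ($109), Iris→Slot 5 ($128), Juno→Slot 4 ($140); total welfare W = $507.
Iris receives Slot 5 at value $128, so the others get W − 128 = $379.
Without Iris: best allocation of the remaining 3 bidders over all 4 slots is Granite→Slot 1 ($130), Larkspur→Slot 4 ($116), Juno→Slot 5 ($141), total $387.
VCG payment = (others' best without Iris) − (others' welfare with Iris) = 387 − 379 = $8.

Iris pays $8.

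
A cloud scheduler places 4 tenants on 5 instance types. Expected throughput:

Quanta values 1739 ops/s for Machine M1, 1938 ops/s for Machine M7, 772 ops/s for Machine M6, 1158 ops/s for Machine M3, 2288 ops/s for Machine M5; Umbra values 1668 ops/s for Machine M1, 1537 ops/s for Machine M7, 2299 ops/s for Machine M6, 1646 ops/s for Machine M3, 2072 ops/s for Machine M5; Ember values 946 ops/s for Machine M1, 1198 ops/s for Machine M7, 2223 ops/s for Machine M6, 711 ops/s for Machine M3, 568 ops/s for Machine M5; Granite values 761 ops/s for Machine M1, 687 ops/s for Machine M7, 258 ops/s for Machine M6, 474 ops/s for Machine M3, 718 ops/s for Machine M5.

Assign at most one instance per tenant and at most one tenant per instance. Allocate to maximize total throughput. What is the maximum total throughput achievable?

Maximum total: 6994 ops/s

Optimal: Quanta→Machine M7 (1938 ops/s), Umbra→Machine M5 (2072 ops/s), Ember→Machine M6 (2223 ops/s), Granite→Machine M1 (761 ops/s) — total 1938+2072+2223+761 = 6994 ops/s.
Max-entry greedy (repeatedly take the single best remaining cell) gives 6546 ops/s, worse by 448.
No other one-to-one assignment exceeds 6994 ops/s.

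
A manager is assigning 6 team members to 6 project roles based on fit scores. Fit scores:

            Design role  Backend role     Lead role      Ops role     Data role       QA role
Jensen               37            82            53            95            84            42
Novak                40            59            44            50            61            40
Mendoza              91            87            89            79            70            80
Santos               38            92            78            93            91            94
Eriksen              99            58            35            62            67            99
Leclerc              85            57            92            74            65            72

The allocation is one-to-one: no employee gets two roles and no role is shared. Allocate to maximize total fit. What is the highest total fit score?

Max total: 530 pts

Optimal: Jensen→Ops role (95 pts), Novak→Data role (61 pts), Mendoza→Design role (91 pts), Santos→Backend role (92 pts), Eriksen→QA role (99 pts), Leclerc→Lead role (92 pts) — total 95+61+91+92+99+92 = 530 pts.
Column-greedy (each role in turn goes to its best remaining employee) gives 488 pts, worse by 42.
Next-best assignment: Jensen→Ops role, Novak→Data role, Mendoza→Backend role, Santos→QA role, Eriksen→Design role, Leclerc→Lead role = 528 pts.
Swapping Leclerc↔Jensen (Leclerc→Ops role 74 pts, Jensen→Lead role 53 pts) loses 60.
Every other assignment is strictly worse.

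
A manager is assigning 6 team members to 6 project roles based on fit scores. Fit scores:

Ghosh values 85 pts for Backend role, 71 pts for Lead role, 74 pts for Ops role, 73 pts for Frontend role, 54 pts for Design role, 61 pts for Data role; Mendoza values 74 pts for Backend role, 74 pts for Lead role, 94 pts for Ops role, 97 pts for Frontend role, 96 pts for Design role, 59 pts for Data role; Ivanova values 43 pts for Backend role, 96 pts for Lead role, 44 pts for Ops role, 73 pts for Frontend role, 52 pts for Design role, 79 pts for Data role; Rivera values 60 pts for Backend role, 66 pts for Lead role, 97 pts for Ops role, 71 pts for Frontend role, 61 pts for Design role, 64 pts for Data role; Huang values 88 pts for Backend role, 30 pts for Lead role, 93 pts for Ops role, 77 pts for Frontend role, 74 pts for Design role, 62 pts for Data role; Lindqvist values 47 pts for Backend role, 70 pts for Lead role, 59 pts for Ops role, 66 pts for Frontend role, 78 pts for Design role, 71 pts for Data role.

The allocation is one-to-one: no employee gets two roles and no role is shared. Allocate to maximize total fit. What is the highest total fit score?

Maximum total: 522 pts

This is the linear assignment problem.
Optimal: Ghosh→Backend role (85 pts), Mendoza→Design role (96 pts), Ivanova→Lead role (96 pts), Rivera→Ops role (97 pts), Huang→Frontend role (77 pts), Lindqvist→Data role (71 pts) — total 85+96+96+97+77+71 = 522 pts.
Max-entry greedy (repeatedly take the single best remaining cell) gives 517 pts, worse by 5.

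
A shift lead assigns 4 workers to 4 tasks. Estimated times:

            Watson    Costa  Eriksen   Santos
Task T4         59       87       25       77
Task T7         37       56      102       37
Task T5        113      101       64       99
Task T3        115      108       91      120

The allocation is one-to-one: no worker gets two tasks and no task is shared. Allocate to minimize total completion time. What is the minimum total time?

Optimal: Watson→Task T4 (59 min), Costa→Task T3 (108 min), Eriksen→Task T5 (64 min), Santos→Task T7 (37 min) — total 59+108+64+37 = 268 min.
Next-best assignment: Watson→Task T7, Costa→Task T3, Eriksen→Task T4, Santos→Task T5 = 269 min.
Swapping Santos↔Watson (Santos→Task T4 77 min, Watson→Task T7 37 min) adds 18.
No other one-to-one assignment undercuts 268 min.

Min total: 268 min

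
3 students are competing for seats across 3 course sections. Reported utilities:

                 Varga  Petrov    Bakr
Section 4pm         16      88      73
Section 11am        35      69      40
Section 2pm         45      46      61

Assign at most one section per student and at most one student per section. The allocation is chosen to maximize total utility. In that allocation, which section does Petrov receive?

Optimal: Varga→Section 2pm (45 points), Petrov→Section 11am (69 points), Bakr→Section 4pm (73 points) — total 45+69+73 = 187 points.
Next-best assignment: Varga→Section 11am, Petrov→Section 4pm, Bakr→Section 2pm = 184 points.
Swapping Petrov↔Bakr (Petrov→Section 4pm 88 points, Bakr→Section 11am 40 points) loses 14.
Petrov's own top section is Section 4pm (88 points), but forcing Petrov→Section 4pm and reassigning the rest optimally gives only 184 points — worse by 3.

Petrov receives Section 11am.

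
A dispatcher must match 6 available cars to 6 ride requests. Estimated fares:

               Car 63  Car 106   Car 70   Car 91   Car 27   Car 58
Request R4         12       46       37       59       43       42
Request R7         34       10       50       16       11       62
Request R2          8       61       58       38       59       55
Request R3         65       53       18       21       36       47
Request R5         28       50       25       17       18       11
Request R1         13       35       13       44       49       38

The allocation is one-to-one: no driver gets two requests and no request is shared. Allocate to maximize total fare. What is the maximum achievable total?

Max total: $343

This is the linear assignment problem.
Optimal: Car 63→Request R3 ($65), Car 106→Request R5 ($50), Car 70→Request R2 ($58), Car 91→Request R4 ($59), Car 27→Request R1 ($49), Car 58→Request R7 ($62) — total 65+50+58+59+49+62 = $343.
Row-greedy (each driver in turn takes its best remaining request) gives $295, worse by 48.
Swapping Car 27↔Car 106 (Car 27→Request R5 $18, Car 106→Request R1 $35) loses 46.
Every other assignment is strictly worse.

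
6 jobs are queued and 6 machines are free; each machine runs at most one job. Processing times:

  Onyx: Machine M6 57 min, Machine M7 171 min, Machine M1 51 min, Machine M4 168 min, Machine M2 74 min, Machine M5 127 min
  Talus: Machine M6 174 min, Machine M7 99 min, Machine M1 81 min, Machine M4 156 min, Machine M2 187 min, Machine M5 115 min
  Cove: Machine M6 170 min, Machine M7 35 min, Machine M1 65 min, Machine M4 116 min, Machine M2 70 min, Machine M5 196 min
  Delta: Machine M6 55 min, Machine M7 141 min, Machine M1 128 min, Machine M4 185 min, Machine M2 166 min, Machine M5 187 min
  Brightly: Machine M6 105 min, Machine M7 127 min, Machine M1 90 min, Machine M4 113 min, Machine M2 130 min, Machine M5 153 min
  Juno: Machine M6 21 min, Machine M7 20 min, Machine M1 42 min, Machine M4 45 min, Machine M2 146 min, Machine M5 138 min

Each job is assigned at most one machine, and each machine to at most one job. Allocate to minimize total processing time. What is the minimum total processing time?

Optimal: Onyx→Machine M2 (74 min), Talus→Machine M5 (115 min), Cove→Machine M7 (35 min), Delta→Machine M6 (55 min), Brightly→Machine M1 (90 min), Juno→Machine M4 (45 min) — total 74+115+35+55+90+45 = 414 min.
Column-greedy (each machine in turn goes to its cheapest remaining job) gives 501 min, worse by 87.
Next-best assignment: Onyx→Machine M1, Talus→Machine M5, Cove→Machine M2, Delta→Machine M6, Brightly→Machine M4, Juno→Machine M7 = 424 min.

Min total: 414 min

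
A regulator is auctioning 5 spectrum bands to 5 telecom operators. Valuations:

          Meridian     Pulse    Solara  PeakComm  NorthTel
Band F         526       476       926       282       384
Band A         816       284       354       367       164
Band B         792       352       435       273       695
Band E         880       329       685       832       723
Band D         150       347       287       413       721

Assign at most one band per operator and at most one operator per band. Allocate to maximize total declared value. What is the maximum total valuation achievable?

Maximum total: $3647M

Optimal: Meridian→Band A ($816M), Pulse→Band B ($352M), Solara→Band F ($926M), PeakComm→Band E ($832M), NorthTel→Band D ($721M) — total 816+352+926+832+721 = $3647M.
Row-greedy (each operator in turn takes its best remaining band) gives $2368M, worse by 1279.
Swapping Meridian↔PeakComm (Meridian→Band E $880M, PeakComm→Band A $367M) loses 401.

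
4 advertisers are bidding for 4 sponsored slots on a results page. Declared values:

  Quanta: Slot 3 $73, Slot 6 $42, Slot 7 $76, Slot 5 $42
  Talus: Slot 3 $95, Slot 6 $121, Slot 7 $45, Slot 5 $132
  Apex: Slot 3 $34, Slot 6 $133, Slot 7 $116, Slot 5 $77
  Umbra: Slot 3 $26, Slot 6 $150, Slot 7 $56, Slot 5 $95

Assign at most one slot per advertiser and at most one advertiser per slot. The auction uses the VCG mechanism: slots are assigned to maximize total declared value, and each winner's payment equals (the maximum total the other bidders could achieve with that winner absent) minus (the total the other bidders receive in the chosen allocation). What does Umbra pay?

Umbra pays $20.

Efficient allocation: Quanta→Slot 3 ($73), Talus→Slot 5 ($132), Apex→Slot 7 ($116), Umbra→Slot 6 ($150); total welfare W = $471.
Umbra receives Slot 6 at value $150, so the others get W − 150 = $321.
Without Umbra: best allocation of the remaining 3 bidders over all 4 slots is Quanta→Slot 7 ($76), Talus→Slot 5 ($132), Apex→Slot 6 ($133), total $341.
VCG payment = (others' best without Umbra) − (others' welfare with Umbra) = 341 − 321 = $20.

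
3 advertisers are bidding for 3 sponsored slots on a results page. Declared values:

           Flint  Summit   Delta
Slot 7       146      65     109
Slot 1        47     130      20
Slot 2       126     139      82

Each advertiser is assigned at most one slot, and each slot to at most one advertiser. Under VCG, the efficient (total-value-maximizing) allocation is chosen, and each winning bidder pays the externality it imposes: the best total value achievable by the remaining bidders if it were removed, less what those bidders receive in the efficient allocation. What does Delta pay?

Efficient allocation: Flint→Slot 2 ($126), Summit→Slot 1 ($130), Delta→Slot 7 ($109); total welfare W = $365.
Delta receives Slot 7 at value $109, so the others get W − 109 = $256.
Without Delta: best allocation of the remaining 2 bidders over all 3 slots is Flint→Slot 7 ($146), Summit→Slot 2 ($139), total $285.
VCG payment = (others' best without Delta) − (others' welfare with Delta) = 285 − 256 = $29.

Delta pays $29.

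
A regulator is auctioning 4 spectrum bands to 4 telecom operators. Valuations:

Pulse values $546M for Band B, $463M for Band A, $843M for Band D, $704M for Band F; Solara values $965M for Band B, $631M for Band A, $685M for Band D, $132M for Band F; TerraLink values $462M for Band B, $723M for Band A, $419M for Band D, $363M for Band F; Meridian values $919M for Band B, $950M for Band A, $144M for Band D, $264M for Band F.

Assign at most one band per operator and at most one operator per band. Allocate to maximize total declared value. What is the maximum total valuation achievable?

This is a one-to-one assignment (maximum-weight bipartite matching).
Optimal: Pulse→Band D ($843M), Solara→Band B ($965M), TerraLink→Band F ($363M), Meridian→Band A ($950M) — total 843+965+363+950 = $3121M.
Row-greedy (each operator in turn takes its best remaining band) gives $2795M, worse by 326.
Next-best assignment: Pulse→Band F, Solara→Band B, TerraLink→Band D, Meridian→Band A = $3038M.
No other one-to-one assignment exceeds $3121M.

Max total: $3121M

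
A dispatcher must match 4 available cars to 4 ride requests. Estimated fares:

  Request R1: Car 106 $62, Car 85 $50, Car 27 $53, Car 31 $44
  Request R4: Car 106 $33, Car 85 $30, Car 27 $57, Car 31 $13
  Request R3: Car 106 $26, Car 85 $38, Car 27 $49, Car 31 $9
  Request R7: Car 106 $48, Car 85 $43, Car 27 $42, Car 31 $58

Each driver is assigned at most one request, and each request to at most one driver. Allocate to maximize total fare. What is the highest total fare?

Max total: $215

Optimal: Car 106→Request R1 ($62), Car 85→Request R3 ($38), Car 27→Request R4 ($57), Car 31→Request R7 ($58) — total 62+38+57+58 = $215.
Next-best assignment: Car 106→Request R1, Car 85→Request R4, Car 27→Request R3, Car 31→Request R7 = $199.
Every other assignment is strictly worse.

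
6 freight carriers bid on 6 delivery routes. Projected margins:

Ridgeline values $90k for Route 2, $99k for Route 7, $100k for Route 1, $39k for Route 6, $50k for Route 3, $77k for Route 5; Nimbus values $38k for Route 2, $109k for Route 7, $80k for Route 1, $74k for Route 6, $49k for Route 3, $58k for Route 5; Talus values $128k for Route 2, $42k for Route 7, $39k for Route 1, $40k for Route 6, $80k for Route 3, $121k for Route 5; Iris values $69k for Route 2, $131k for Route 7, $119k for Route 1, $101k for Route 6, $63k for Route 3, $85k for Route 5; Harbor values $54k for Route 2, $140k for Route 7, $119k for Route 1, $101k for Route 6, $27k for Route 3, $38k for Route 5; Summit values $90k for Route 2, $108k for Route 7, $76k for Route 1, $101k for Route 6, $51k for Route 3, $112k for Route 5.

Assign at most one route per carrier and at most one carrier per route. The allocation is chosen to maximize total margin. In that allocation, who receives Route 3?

Optimal: Ridgeline→Route 1 ($100k), Nimbus→Route 3 ($49k), Talus→Route 2 ($128k), Iris→Route 6 ($101k), Harbor→Route 7 ($140k), Summit→Route 5 ($112k) — total 100+49+128+101+140+112 = $630k.
Row-greedy (each carrier in turn takes its best remaining route) gives $527k, worse by 103.
Swapping Harbor↔Nimbus (Harbor→Route 3 $27k, Nimbus→Route 7 $109k) loses 53.
Nimbus's own top route is Route 7 ($109k), but forcing Nimbus→Route 7 and reassigning the rest optimally gives only $619k — worse by 11.

Nimbus receives Route 3.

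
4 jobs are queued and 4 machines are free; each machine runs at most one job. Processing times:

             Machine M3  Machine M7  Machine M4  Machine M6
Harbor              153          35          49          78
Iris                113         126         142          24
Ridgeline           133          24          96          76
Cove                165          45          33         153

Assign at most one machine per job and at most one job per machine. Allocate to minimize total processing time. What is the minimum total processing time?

Optimal: Harbor→Machine M7 (35 min), Iris→Machine M6 (24 min), Ridgeline→Machine M3 (133 min), Cove→Machine M4 (33 min) — total 35+24+133+33 = 225 min.
Column-greedy (each machine in turn goes to its cheapest remaining job) gives 248 min, worse by 23.
Next-best assignment: Harbor→Machine M3, Iris→Machine M6, Ridgeline→Machine M7, Cove→Machine M4 = 234 min.
Checked against all permutations: 225 min is optimal.

Min total: 225 min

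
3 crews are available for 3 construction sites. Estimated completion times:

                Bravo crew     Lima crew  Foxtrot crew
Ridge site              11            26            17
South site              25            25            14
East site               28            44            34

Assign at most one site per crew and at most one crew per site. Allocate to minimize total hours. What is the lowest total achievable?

This is a one-to-one assignment (minimum-cost bipartite matching).
Optimal: Bravo crew→East site (28 hours), Lima crew→Ridge site (26 hours), Foxtrot crew→South site (14 hours) — total 28+26+14 = 68 hours.
Column-greedy (each site in turn goes to its cheapest remaining crew) gives 69 hours, worse by 1.
No other one-to-one assignment undercuts 68 hours.

Minimum total: 68 hours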